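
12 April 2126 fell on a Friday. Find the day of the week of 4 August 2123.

Wednesday

Count forward from the earlier date (August 4, 2123) to the later (April 12, 2126):
August 4, 2123 → August 4, 2124: 366 days (2124 is a leap year).
August 4, 2124 → August 4, 2125: 365 days.
August 2125: 31 − 4 = 27 days remain.
Then September (30), October (31), November (30), December (31), January (31), February 2126 (28), March (31): 30 + 31 + 30 + 31 + 31 + 28 + 31 = 212 days.
April 1–12, 2126: 12 days.
Residual: 251 days.
Total: 982 days.
982 mod 7 = 2, so 2 days before Friday is Wednesday.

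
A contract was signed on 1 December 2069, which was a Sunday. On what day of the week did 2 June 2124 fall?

Friday

From December 1, 2069 to December 1, 2123: 54 years, of which 12 contain a Feb 29 — 42×365 + 12×366 = 19722 days.
(2100 is not a leap year (divisible by 100 but not 400).)
December 2123: 31 − 1 = 30 days remain.
Then January (31), February 2124 (29), March (31), April (30), May (31): 31 + 29 + 31 + 30 + 31 = 152 days.
June 1–2, 2124: 2 days.
Residual: 184 days.
Total: 19906 days.
19906 mod 7 = 5, so 5 days after Sunday is Friday.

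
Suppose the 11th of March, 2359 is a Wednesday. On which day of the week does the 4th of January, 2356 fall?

Wednesday

Count forward from the earlier date (January 4, 2356) to the later (March 11, 2359):
Day-of-year of January 4, 2356: 4.
Day-of-year of March 11, 2359: 70.
2356 has 366 days, so 366 − 4 = 362 days remain in 2356.
Full years: 2357: 365; 2358: 365. Sum = 730.
Total: 362 + 730 + 70 = 1162 days.
1162 is a multiple of 7, so the 4th of January, 2356 falls on the same weekday: Wednesday.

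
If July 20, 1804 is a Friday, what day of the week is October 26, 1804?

July 1804: 31 − 20 = 11 days remain.
Then August (31), September (30): 31 + 30 = 61 days.
October 1–26, 1804: 26 days.
Total: 11 + 61 + 26 = 98 days.
98 is a multiple of 7, so October 26, 1804 falls on the same weekday: Friday.

Friday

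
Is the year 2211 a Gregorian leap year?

No

2211 is not a leap year.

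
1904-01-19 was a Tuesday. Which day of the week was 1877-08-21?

Tuesday

Count forward from the earlier date (August 21, 1877) to the later (January 19, 1904):
From August 21, 1877 to August 21, 1903: 26 years, of which 5 contain a Feb 29 — 21×365 + 5×366 = 9495 days.
(1900 is not a leap year (divisible by 100 but not 400).)
August 1903: 31 − 21 = 10 days remain.
Then September (30), October (31), November (30), December (31): 30 + 31 + 30 + 31 = 122 days.
January 1–19, 1904: 19 days.
Residual: 151 days.
Total: 9646 days.
9646 is a multiple of 7, so 1877-08-21 falls on the same weekday: Tuesday.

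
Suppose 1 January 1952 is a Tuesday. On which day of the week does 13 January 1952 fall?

Sunday

Within January 1952: 13 − 1 = 12 days.
12 mod 7 = 5, so 5 days after Tuesday is Sunday.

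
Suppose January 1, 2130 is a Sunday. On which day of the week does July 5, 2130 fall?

Wednesday

January 2130: 31 − 1 = 30 days remain.
Then February 2130 (28), March (31), April (30), May (31), June (30): 28 + 31 + 30 + 31 + 30 = 150 days.
July 1–5, 2130: 5 days.
Total: 30 + 150 + 5 = 185 days.
185 mod 7 = 3, so 3 days after Sunday is Wednesday.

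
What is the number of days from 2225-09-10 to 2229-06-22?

September 10, 2225 → September 10, 2226: 365 days.
September 10, 2226 → September 10, 2227: 365 days.
September 10, 2227 → September 10, 2228: 366 days (2228 is a leap year).
September 2228: 30 − 10 = 20 days remain.
Then October (31), November (30), December (31), January (31), February 2229 (28), March (31), April (30), May (31): 31 + 30 + 31 + 31 + 28 + 31 + 30 + 31 = 243 days.
June 1–22, 2229: 22 days.
Residual: 285 days.
Total: 1381 days.

1381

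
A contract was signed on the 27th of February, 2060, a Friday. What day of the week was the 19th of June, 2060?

Saturday

February 2060: 29 − 27 = 2 days remain (2060 is a leap year, so February has 29 days).
Then March (31), April (30), May (31): 31 + 30 + 31 = 92 days.
June 1–19, 2060: 19 days.
Total: 2 + 92 + 19 = 113 days.
113 mod 7 = 1, so 1 day after Friday is Saturday.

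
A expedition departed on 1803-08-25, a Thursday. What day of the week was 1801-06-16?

Tuesday

Count forward from the earlier date (June 16, 1801) to the later (August 25, 1803):
Day-of-year of June 16, 1801: 167.
Day-of-year of August 25, 1803: 237.
1801 has 365 days, so 365 − 167 = 198 days remain in 1801.
Full years: 1802: 365. Sum = 365.
Total: 198 + 365 + 237 = 800 days.
800 mod 7 = 2, so 2 days before Thursday is Tuesday.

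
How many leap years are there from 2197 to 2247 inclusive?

11

Years divisible by 4 in [2197, 2247]: 2200, 2204, 2208, 2212, 2216, 2220, 2224, 2228, 2232, 2236, 2240, 2244.
Of these, 2200 is divisible by 100 but not 400, so not leap.
Leap years: 12 − 1 = 11.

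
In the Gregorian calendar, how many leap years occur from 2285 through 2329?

10

Years divisible by 4 in [2285, 2329]: 2288, 2292, 2296, 2300, 2304, 2308, 2312, 2316, 2320, 2324, 2328.
Of these, 2300 is divisible by 100 but not 400, so not leap.
Leap years: 11 − 1 = 10.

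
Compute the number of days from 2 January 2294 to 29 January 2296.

January 2, 2294 → January 2, 2295: 365 days.
January 2, 2295 → January 2, 2296: 365 days.
Within January 2296: 29 − 2 = 27 days.
Total: 757 days.

757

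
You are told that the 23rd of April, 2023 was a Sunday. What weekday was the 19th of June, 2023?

April 2023: 30 − 23 = 7 days remain.
Then May (31): 31 days.
June 1–19, 2023: 19 days.
Total: 7 + 31 + 19 = 57 days.
57 mod 7 = 1, so 1 day after Sunday is Monday.

Monday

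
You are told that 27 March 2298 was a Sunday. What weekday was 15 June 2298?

March 2298: 31 − 27 = 4 days remain.
Then April (30), May (31): 30 + 31 = 61 days.
June 1–15, 2298: 15 days.
Total: 4 + 61 + 15 = 80 days.
80 mod 7 = 3, so 3 days after Sunday is Wednesday.

Wednesday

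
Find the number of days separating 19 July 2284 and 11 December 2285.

Day-of-year of July 19, 2284: 201.
Day-of-year of December 11, 2285: 345.
2284 has 366 days, so 366 − 201 = 165 days remain in 2284.
Total: 165 + 345 = 510 days.

510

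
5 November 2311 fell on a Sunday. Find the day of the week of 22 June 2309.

Tuesday

Count forward from the earlier date (June 22, 2309) to the later (November 5, 2311):
Day-of-year of June 22, 2309: 173.
Day-of-year of November 5, 2311: 309.
2309 has 365 days, so 365 − 173 = 192 days remain in 2309.
Full years: 2310: 365. Sum = 365.
Total: 192 + 365 + 309 = 866 days.
866 mod 7 = 5, so 5 days before Sunday is Tuesday.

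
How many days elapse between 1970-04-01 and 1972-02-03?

673

Day-of-year of April 1, 1970: 91.
Day-of-year of February 3, 1972: 34.
1970 has 365 days, so 365 − 91 = 274 days remain in 1970.
Full years: 1971: 365. Sum = 365.
Total: 274 + 365 + 34 = 673 days.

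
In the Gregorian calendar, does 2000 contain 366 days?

2000 is a leap year (divisible by 400).

Yes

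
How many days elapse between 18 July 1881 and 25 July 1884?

1103

Day-of-year of July 18, 1881: 199.
Day-of-year of July 25, 1884: 207.
1881 has 365 days, so 365 − 199 = 166 days remain in 1881.
Full years: 1882: 365; 1883: 365. Sum = 730.
Total: 166 + 730 + 207 = 1103 days.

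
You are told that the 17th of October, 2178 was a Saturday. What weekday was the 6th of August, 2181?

Monday

Day-of-year of October 17, 2178: 290.
Day-of-year of August 6, 2181: 218.
2178 has 365 days, so 365 − 290 = 75 days remain in 2178.
Full years: 2179: 365; 2180: 366. Sum = 731.
Total: 75 + 731 + 218 = 1024 days.
1024 mod 7 = 2, so 2 days after Saturday is Monday.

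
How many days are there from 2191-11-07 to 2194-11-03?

Day-of-year of November 7, 2191: 311.
Day-of-year of November 3, 2194: 307.
2191 has 365 days, so 365 − 311 = 54 days remain in 2191.
Full years: 2192: 366; 2193: 365. Sum = 731.
Total: 54 + 731 + 307 = 1092 days.

1092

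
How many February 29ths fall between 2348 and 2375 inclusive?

7

Years divisible by 4 in [2348, 2375]: 2348, 2352, 2356, 2360, 2364, 2368, 2372.
No century exceptions apply. Count: 7.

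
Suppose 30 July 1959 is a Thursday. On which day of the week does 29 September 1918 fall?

Count forward from the earlier date (September 29, 1918) to the later (July 30, 1959):
From September 29, 1918 to September 29, 1958: 40 years, of which 10 contain a Feb 29 — 30×365 + 10×366 = 14610 days.
September 1958: 30 − 29 = 1 day remains.
Then 9 full months totalling 273 days.
July 1–30, 1959: 30 days.
Residual: 304 days.
Total: 14914 days.
14914 mod 7 = 4, so 4 days before Thursday is Sunday.

Sunday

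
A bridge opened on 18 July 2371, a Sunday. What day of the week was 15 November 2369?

Saturday

Count forward from the earlier date (November 15, 2369) to the later (July 18, 2371):
November 2369: 30 − 15 = 15 days remain.
Then 19 full months totalling 577 days.
July 1–18, 2371: 18 days.
Total: 15 + 577 + 18 = 610 days.
610 mod 7 = 1, so 1 day before Sunday is Saturday.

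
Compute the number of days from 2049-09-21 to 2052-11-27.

1163

September 21, 2049 → September 21, 2050: 365 days.
September 21, 2050 → September 21, 2051: 365 days.
September 21, 2051 → September 21, 2052: 366 days (2052 is a leap year).
September 2052: 30 − 21 = 9 days remain.
Then October (31): 31 days.
November 1–27, 2052: 27 days.
Residual: 67 days.
Total: 1163 days.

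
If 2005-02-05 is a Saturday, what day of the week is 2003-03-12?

Count forward from the earlier date (March 12, 2003) to the later (February 5, 2005):
March 2003: 31 − 12 = 19 days remain.
Then 22 full months totalling 672 days.
February 1–5, 2005: 5 days (2005 is not a leap year).
Total: 19 + 672 + 5 = 696 days.
696 mod 7 = 3, so 3 days before Saturday is Wednesday.

Wednesday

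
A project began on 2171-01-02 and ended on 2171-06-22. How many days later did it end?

January 2171: 31 − 2 = 29 days remain.
Then February 2171 (28), March (31), April (30), May (31): 28 + 31 + 30 + 31 = 120 days.
June 1–22, 2171: 22 days.
Total: 29 + 120 + 22 = 171 days.

171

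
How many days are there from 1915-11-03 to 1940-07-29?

9035

From November 3, 1915 to November 3, 1939: 24 years, of which 6 contain a Feb 29 — 18×365 + 6×366 = 8766 days.
November 1939: 30 − 3 = 27 days remain.
Then December (31), January (31), February 1940 (29), March (31), April (30), May (31), June (30): 31 + 31 + 29 + 31 + 30 + 31 + 30 = 213 days.
July 1–29, 1940: 29 days.
Residual: 269 days.
Total: 9035 days.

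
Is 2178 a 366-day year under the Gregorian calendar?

2178 is not a leap year.

No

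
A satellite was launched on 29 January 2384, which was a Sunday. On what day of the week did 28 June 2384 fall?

Thursday

January 2384: 31 − 29 = 2 days remain.
Then February 2384 (29), March (31), April (30), May (31): 29 + 31 + 30 + 31 = 121 days.
June 1–28, 2384: 28 days.
Total: 2 + 121 + 28 = 151 days.
151 mod 7 = 4, so 4 days after Sunday is Thursday.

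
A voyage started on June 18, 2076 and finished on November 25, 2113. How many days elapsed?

13673

From June 18, 2076 to June 18, 2113: 37 years, of which 8 contain a Feb 29 — 29×365 + 8×366 = 13513 days.
(2100 is not a leap year (divisible by 100 but not 400).)
June 2113: 30 − 18 = 12 days remain.
Then July (31), August (31), September (30), October (31): 31 + 31 + 30 + 31 = 123 days.
November 1–25, 2113: 25 days.
Residual: 160 days.
Total: 13673 days.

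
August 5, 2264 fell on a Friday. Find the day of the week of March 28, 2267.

Day-of-year of August 5, 2264: 218.
Day-of-year of March 28, 2267: 87.
2264 has 366 days, so 366 − 218 = 148 days remain in 2264.
Full years: 2265: 365; 2266: 365. Sum = 730.
Total: 148 + 730 + 87 = 965 days.
965 mod 7 = 6, so 6 days after Friday is Thursday.

Thursday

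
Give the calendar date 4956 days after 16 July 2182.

9 February 2196

Count 4956 days after July 16, 2182:
Day-of-year of July 16, 2182: 197.
Day-of-year of February 9, 2196: 40.
2182 has 365 days, so 365 − 197 = 168 days remain in 2182.
Full years 2183–2195: 10 common + 3 leap = 10×365 + 3×366 = 4748 days.
Total: 168 + 4748 + 40 = 4956 days.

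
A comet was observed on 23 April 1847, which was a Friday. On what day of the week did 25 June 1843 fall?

Sunday

Count forward from the earlier date (June 25, 1843) to the later (April 23, 1847):
June 25, 1843 → June 25, 1844: 366 days (1844 is a leap year).
June 25, 1844 → June 25, 1845: 365 days.
June 25, 1845 → June 25, 1846: 365 days.
June 1846: 30 − 25 = 5 days remain.
Then 9 full months totalling 274 days.
April 1–23, 1847: 23 days.
Residual: 302 days.
Total: 1398 days.
1398 mod 7 = 5, so 5 days before Friday is Sunday.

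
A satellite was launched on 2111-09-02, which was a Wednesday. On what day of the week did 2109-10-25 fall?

Friday

Count forward from the earlier date (October 25, 2109) to the later (September 2, 2111):
October 2109: 31 − 25 = 6 days remain.
Then 22 full months totalling 669 days.
September 1–2, 2111: 2 days.
Total: 6 + 669 + 2 = 677 days.
677 mod 7 = 5, so 5 days before Wednesday is Friday.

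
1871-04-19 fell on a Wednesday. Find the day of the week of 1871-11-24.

April 1871: 30 − 19 = 11 days remain.
Then May (31), June (30), July (31), August (31), September (30), October (31): 31 + 30 + 31 + 31 + 30 + 31 = 184 days.
November 1–24, 1871: 24 days.
Total: 11 + 184 + 24 = 219 days.
219 mod 7 = 2, so 2 days after Wednesday is Friday.

Friday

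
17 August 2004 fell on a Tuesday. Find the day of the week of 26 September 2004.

Sunday

August 2004: 31 − 17 = 14 days remain.
September 1–26, 2004: 26 days.
Total: 14 + 26 = 40 days.
40 mod 7 = 5, so 5 days after Tuesday is Sunday.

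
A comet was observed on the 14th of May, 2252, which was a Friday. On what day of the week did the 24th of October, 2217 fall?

Count forward from the earlier date (October 24, 2217) to the later (May 14, 2252):
From October 24, 2217 to October 24, 2251: 34 years, of which 8 contain a Feb 29 — 26×365 + 8×366 = 12418 days.
October 2251: 31 − 24 = 7 days remain.
Then November (30), December (31), January (31), February 2252 (29), March (31), April (30): 30 + 31 + 31 + 29 + 31 + 30 = 182 days.
May 1–14, 2252: 14 days.
Residual: 203 days.
Total: 12621 days.
12621 is a multiple of 7, so the 24th of October, 2217 falls on the same weekday: Friday.

Friday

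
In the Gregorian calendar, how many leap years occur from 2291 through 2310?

4

Years divisible by 4 in [2291, 2310]: 2292, 2296, 2300, 2304, 2308.
Of these, 2300 is divisible by 100 but not 400, so not leap.
Leap years: 5 − 1 = 4.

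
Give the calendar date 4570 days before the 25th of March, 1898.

the 19th of September, 1885

Count 4570 days before March 25, 1898:
From September 19, 1885 to September 19, 1897: 12 years, of which 3 contain a Feb 29 — 9×365 + 3×366 = 4383 days.
September 1897: 30 − 19 = 11 days remain.
Then October (31), November (30), December (31), January (31), February 1898 (28): 31 + 30 + 31 + 31 + 28 = 151 days.
March 1–25, 1898: 25 days.
Residual: 187 days.
Total: 4570 days.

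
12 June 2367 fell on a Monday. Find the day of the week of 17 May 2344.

Count forward from the earlier date (May 17, 2344) to the later (June 12, 2367):
Day-of-year of May 17, 2344: 138.
Day-of-year of June 12, 2367: 163.
2344 has 366 days, so 366 − 138 = 228 days remain in 2344.
Full years 2345–2366: 17 common + 5 leap = 17×365 + 5×366 = 8035 days.
Total: 228 + 8035 + 163 = 8426 days.
8426 mod 7 = 5, so 5 days before Monday is Wednesday.

Wednesday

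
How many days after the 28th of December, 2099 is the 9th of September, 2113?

From December 28, 2099 to December 28, 2112: 13 years, of which 3 contain a Feb 29 — 10×365 + 3×366 = 4748 days.
(2100 is not a leap year (divisible by 100 but not 400).)
December 2112: 31 − 28 = 3 days remain.
Then January (31), February 2113 (28), March (31), April (30), May (31), June (30), July (31), August (31): 31 + 28 + 31 + 30 + 31 + 30 + 31 + 31 = 243 days.
September 1–9, 2113: 9 days.
Residual: 255 days.
Total: 5003 days.

5003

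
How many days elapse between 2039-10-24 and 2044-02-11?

1571

Day-of-year of October 24, 2039: 297.
Day-of-year of February 11, 2044: 42.
2039 has 365 days, so 365 − 297 = 68 days remain in 2039.
Full years: 2040: 366; 2041: 365; 2042: 365; 2043: 365. Sum = 1461.
Total: 68 + 1461 + 42 = 1571 days.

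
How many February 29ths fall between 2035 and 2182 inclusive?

36

Years divisible by 4: 2036, 2040, …, 2180 — 37 in all.
Of these, 2100 is divisible by 100 but not 400, so not leap.
Leap years: 37 − 1 = 36.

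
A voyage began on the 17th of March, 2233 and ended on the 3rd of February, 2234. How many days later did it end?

323

Day-of-year of March 17, 2233: 76.
Day-of-year of February 3, 2234: 34.
2233 has 365 days, so 365 − 76 = 289 days remain in 2233.
Total: 289 + 34 = 323 days.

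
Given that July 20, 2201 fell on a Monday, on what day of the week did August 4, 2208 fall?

Day-of-year of July 20, 2201: 201.
Day-of-year of August 4, 2208: 217.
2201 has 365 days, so 365 − 201 = 164 days remain in 2201.
Full years: 2202: 365; 2203: 365; 2204: 366; 2205: 365; 2206: 365; 2207: 365. Sum = 2191.
Total: 164 + 2191 + 217 = 2572 days.
2572 mod 7 = 3, so 3 days after Monday is Thursday.

Thursday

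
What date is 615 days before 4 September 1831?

28 December 1829

Count 615 days before September 4, 1831:
December 1829: 31 − 28 = 3 days remain.
Then 20 full months totalling 608 days.
September 1–4, 1831: 4 days.
Total: 3 + 608 + 4 = 615 days.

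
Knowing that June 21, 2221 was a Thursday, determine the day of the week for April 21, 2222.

June 2221: 30 − 21 = 9 days remain.
Then 9 full months totalling 274 days.
April 1–21, 2222: 21 days.
Total: 9 + 274 + 21 = 304 days.
304 mod 7 = 3, so 3 days after Thursday is Sunday.

Sunday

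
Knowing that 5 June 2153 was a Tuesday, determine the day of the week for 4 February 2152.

Count forward from the earlier date (February 4, 2152) to the later (June 5, 2153):
February 4, 2152 → February 4, 2153: 366 days (2152 is a leap year).
February 2153: 28 − 4 = 24 days remain (2153 is not a leap year, so February has 28 days).
Then March (31), April (30), May (31): 31 + 30 + 31 = 92 days.
June 1–5, 2153: 5 days.
Residual: 121 days.
Total: 487 days.
487 mod 7 = 4, so 4 days before Tuesday is Friday.

Friday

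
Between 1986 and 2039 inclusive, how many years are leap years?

Years divisible by 4: 1988, 1992, …, 2036 — 13 in all.
2000 is divisible by 400, so still leap.
No century exceptions apply. Count: 13.

13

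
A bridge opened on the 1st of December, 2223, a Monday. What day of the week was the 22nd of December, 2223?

Monday

Within December 2223: 22 − 1 = 21 days.
21 is a multiple of 7, so the 22nd of December, 2223 falls on the same weekday: Monday.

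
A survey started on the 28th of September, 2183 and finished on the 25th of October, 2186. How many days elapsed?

1123

September 28, 2183 → September 28, 2184: 366 days (2184 is a leap year).
September 28, 2184 → September 28, 2185: 365 days.
September 28, 2185 → September 28, 2186: 365 days.
September 2186: 30 − 28 = 2 days remain.
October 1–25, 2186: 25 days.
Residual: 27 days.
Total: 1123 days.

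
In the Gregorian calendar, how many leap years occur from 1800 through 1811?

Years divisible by 4 in [1800, 1811]: 1800, 1804, 1808.
Of these, 1800 is divisible by 100 but not 400, so not leap.
Leap years: 3 − 1 = 2.

2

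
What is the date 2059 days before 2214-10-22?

2209-03-03

Count 2059 days before October 22, 2214:
Day-of-year of March 3, 2209: 62.
Day-of-year of October 22, 2214: 295.
2209 has 365 days, so 365 − 62 = 303 days remain in 2209.
Full years: 2210: 365; 2211: 365; 2212: 366; 2213: 365. Sum = 1461.
Total: 303 + 1461 + 295 = 2059 days.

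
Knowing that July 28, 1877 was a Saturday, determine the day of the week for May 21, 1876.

Count forward from the earlier date (May 21, 1876) to the later (July 28, 1877):
Day-of-year of May 21, 1876: 142.
Day-of-year of July 28, 1877: 209.
1876 has 366 days, so 366 − 142 = 224 days remain in 1876.
Total: 224 + 209 = 433 days.
433 mod 7 = 6, so 6 days before Saturday is Sunday.

Sunday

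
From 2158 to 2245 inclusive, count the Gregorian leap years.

Years divisible by 4: 2160, 2164, …, 2244 — 22 in all.
Of these, 2200 is divisible by 100 but not 400, so not leap.
Leap years: 22 − 1 = 21.

21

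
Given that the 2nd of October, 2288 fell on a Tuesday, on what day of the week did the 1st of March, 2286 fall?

Monday

Count forward from the earlier date (March 1, 2286) to the later (October 2, 2288):
March 1, 2286 → March 1, 2287: 365 days.
March 1, 2287 → March 1, 2288: 366 days (2288 is a leap year).
March 2288: 31 − 1 = 30 days remain.
Then April (30), May (31), June (30), July (31), August (31), September (30): 30 + 31 + 30 + 31 + 31 + 30 = 183 days.
October 1–2, 2288: 2 days.
Residual: 215 days.
Total: 946 days.
946 mod 7 = 1, so 1 day before Tuesday is Monday.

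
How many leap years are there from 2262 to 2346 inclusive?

Years divisible by 4: 2264, 2268, …, 2344 — 21 in all.
Of these, 2300 is divisible by 100 but not 400, so not leap.
Leap years: 21 − 1 = 20.

20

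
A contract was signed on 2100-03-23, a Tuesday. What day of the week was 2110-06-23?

Monday

From March 23, 2100 to March 23, 2110: 10 years, of which 2 contain a Feb 29 — 8×365 + 2×366 = 3652 days.
March 2110: 31 − 23 = 8 days remain.
Then April (30), May (31): 30 + 31 = 61 days.
June 1–23, 2110: 23 days.
Residual: 92 days.
Total: 3744 days.
3744 mod 7 = 6, so 6 days after Tuesday is Monday.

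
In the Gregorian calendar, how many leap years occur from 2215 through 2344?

Years divisible by 4: 2216, 2220, …, 2344 — 33 in all.
Of these, 2300 is divisible by 100 but not 400, so not leap.
Leap years: 33 − 1 = 32.

32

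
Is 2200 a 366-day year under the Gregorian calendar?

No

2200 is not a leap year (divisible by 100 but not 400).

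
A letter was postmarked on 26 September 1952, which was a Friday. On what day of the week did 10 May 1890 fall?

Saturday

Count forward from the earlier date (May 10, 1890) to the later (September 26, 1952):
Day-of-year of May 10, 1890: 130.
Day-of-year of September 26, 1952: 270.
1890 has 365 days, so 365 − 130 = 235 days remain in 1890.
Full years 1891–1951: 47 common + 14 leap = 47×365 + 14×366 = 22279 days.
Total: 235 + 22279 + 270 = 22784 days.
22784 mod 7 = 6, so 6 days before Friday is Saturday.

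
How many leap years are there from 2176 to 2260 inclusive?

Years divisible by 4: 2176, 2180, …, 2260 — 22 in all.
Of these, 2200 is divisible by 100 but not 400, so not leap.
Leap years: 22 − 1 = 21.

21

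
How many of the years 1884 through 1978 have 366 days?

Years divisible by 4: 1884, 1888, …, 1976 — 24 in all.
Of these, 1900 is divisible by 100 but not 400, so not leap.
Leap years: 24 − 1 = 23.

23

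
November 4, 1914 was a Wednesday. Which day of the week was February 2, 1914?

Monday

Count forward from the earlier date (February 2, 1914) to the later (November 4, 1914):
February 1914: 28 − 2 = 26 days remain (1914 is not a leap year, so February has 28 days).
Then March (31), April (30), May (31), June (30), July (31), August (31), September (30), October (31): 31 + 30 + 31 + 30 + 31 + 31 + 30 + 31 = 245 days.
November 1–4, 1914: 4 days.
Total: 26 + 245 + 4 = 275 days.
275 mod 7 = 2, so 2 days before Wednesday is Monday.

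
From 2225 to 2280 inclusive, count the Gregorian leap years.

14

Years divisible by 4: 2228, 2232, …, 2280 — 14 in all.
No century exceptions apply. Count: 14.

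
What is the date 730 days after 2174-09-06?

2176-09-05

Count 730 days after September 6, 2174:
September 2174: 30 − 6 = 24 days remain.
Then 23 full months totalling 701 days.
September 1–5, 2176: 5 days.
Total: 24 + 701 + 5 = 730 days.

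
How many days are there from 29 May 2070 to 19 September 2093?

8514

From May 29, 2070 to May 29, 2093: 23 years, of which 6 contain a Feb 29 — 17×365 + 6×366 = 8401 days.
May 2093: 31 − 29 = 2 days remain.
Then June (30), July (31), August (31): 30 + 31 + 31 = 92 days.
September 1–19, 2093: 19 days.
Residual: 113 days.
Total: 8514 days.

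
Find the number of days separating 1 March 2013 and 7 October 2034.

7890

Day-of-year of March 1, 2013: 60.
Day-of-year of October 7, 2034: 280.
2013 has 365 days, so 365 − 60 = 305 days remain in 2013.
Full years 2014–2033: 15 common + 5 leap = 15×365 + 5×366 = 7305 days.
Total: 305 + 7305 + 280 = 7890 days.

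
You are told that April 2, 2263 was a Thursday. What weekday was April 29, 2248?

Saturday

Count forward from the earlier date (April 29, 2248) to the later (April 2, 2263):
From April 29, 2248 to April 29, 2262: 14 years, of which 3 contain a Feb 29 — 11×365 + 3×366 = 5113 days.
April 2262: 30 − 29 = 1 day remains.
Then 11 full months totalling 335 days.
April 1–2, 2263: 2 days.
Residual: 338 days.
Total: 5451 days.
5451 mod 7 = 5, so 5 days before Thursday is Saturday.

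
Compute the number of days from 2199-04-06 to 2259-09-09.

22070

From April 6, 2199 to April 6, 2259: 60 years, of which 14 contain a Feb 29 — 46×365 + 14×366 = 21914 days.
(2200 is not a leap year (divisible by 100 but not 400).)
April 2259: 30 − 6 = 24 days remain.
Then May (31), June (30), July (31), August (31): 31 + 30 + 31 + 31 = 123 days.
September 1–9, 2259: 9 days.
Residual: 156 days.
Total: 22070 days.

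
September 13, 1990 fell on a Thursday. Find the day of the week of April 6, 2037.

Monday

Day-of-year of September 13, 1990: 256.
Day-of-year of April 6, 2037: 96.
1990 has 365 days, so 365 − 256 = 109 days remain in 1990.
Full years 1991–2036: 34 common + 12 leap = 34×365 + 12×366 = 16802 days.
Total: 109 + 16802 + 96 = 17007 days.
17007 mod 7 = 4, so 4 days after Thursday is Monday.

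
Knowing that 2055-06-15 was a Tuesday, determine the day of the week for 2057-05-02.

Wednesday

June 2055: 30 − 15 = 15 days remain.
Then 22 full months totalling 670 days.
May 1–2, 2057: 2 days.
Total: 15 + 670 + 2 = 687 days.
687 mod 7 = 1, so 1 day after Tuesday is Wednesday.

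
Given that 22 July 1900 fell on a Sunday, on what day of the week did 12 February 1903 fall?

Thursday

Day-of-year of July 22, 1900: 203.
Day-of-year of February 12, 1903: 43.
1900 has 365 days, so 365 − 203 = 162 days remain in 1900.
Full years: 1901: 365; 1902: 365. Sum = 730.
Total: 162 + 730 + 43 = 935 days.
935 mod 7 = 4, so 4 days after Sunday is Thursday.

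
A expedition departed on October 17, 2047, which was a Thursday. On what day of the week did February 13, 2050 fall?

October 17, 2047 → October 17, 2048: 366 days (2048 is a leap year).
October 17, 2048 → October 17, 2049: 365 days.
October 2049: 31 − 17 = 14 days remain.
Then November (30), December (31), January (31): 30 + 31 + 31 = 92 days.
February 1–13, 2050: 13 days (2050 is not a leap year).
Residual: 119 days.
Total: 850 days.
850 mod 7 = 3, so 3 days after Thursday is Sunday.

Sunday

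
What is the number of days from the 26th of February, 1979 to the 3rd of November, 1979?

250

February 1979: 28 − 26 = 2 days remain (1979 is not a leap year, so February has 28 days).
Then March (31), April (30), May (31), June (30), July (31), August (31), September (30), October (31): 31 + 30 + 31 + 30 + 31 + 31 + 30 + 31 = 245 days.
November 1–3, 1979: 3 days.
Total: 2 + 245 + 3 = 250 days.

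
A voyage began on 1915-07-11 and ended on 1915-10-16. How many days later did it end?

97

July 1915: 31 − 11 = 20 days remain.
Then August (31), September (30): 31 + 30 = 61 days.
October 1–16, 1915: 16 days.
Total: 20 + 61 + 16 = 97 days.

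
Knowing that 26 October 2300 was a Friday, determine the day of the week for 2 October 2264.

Sunday

Count forward from the earlier date (October 2, 2264) to the later (October 26, 2300):
Day-of-year of October 2, 2264: 276.
Day-of-year of October 26, 2300: 299.
2264 has 366 days, so 366 − 276 = 90 days remain in 2264.
Full years 2265–2299: 27 common + 8 leap = 27×365 + 8×366 = 12783 days.
Total: 90 + 12783 + 299 = 13172 days.
13172 mod 7 = 5, so 5 days before Friday is Sunday.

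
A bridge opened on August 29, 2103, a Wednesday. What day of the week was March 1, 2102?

Count forward from the earlier date (March 1, 2102) to the later (August 29, 2103):
March 2102: 31 − 1 = 30 days remain.
Then 16 full months totalling 487 days.
August 1–29, 2103: 29 days.
Total: 30 + 487 + 29 = 546 days.
546 is a multiple of 7, so March 1, 2102 falls on the same weekday: Wednesday.

Wednesday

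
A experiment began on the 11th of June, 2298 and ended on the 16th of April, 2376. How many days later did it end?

28433

Day-of-year of June 11, 2298: 162.
Day-of-year of April 16, 2376: 107.
2298 has 365 days, so 365 − 162 = 203 days remain in 2298.
Full years 2299–2375: 59 common + 18 leap = 59×365 + 18×366 = 28123 days.
Total: 203 + 28123 + 107 = 28433 days.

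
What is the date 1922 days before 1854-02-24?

1848-11-20

Count 1922 days before February 24, 1854:
November 20, 1848 → November 20, 1849: 365 days.
November 20, 1849 → November 20, 1850: 365 days.
November 20, 1850 → November 20, 1851: 365 days.
November 20, 1851 → November 20, 1852: 366 days (1852 is a leap year).
November 20, 1852 → November 20, 1853: 365 days.
November 1853: 30 − 20 = 10 days remain.
Then December (31), January (31): 31 + 31 = 62 days.
February 1–24, 1854: 24 days (1854 is not a leap year).
Residual: 96 days.
Total: 1922 days.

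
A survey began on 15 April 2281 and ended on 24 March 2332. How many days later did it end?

Day-of-year of April 15, 2281: 105.
Day-of-year of March 24, 2332: 84.
2281 has 365 days, so 365 − 105 = 260 days remain in 2281.
Full years 2282–2331: 39 common + 11 leap = 39×365 + 11×366 = 18261 days.
Total: 260 + 18261 + 84 = 18605 days.

18605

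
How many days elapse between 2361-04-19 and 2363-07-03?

805

April 2361: 30 − 19 = 11 days remain.
Then 26 full months totalling 791 days.
July 1–3, 2363: 3 days.
Total: 11 + 791 + 3 = 805 days.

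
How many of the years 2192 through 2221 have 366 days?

7

Years divisible by 4 in [2192, 2221]: 2192, 2196, 2200, 2204, 2208, 2212, 2216, 2220.
Of these, 2200 is divisible by 100 but not 400, so not leap.
Leap years: 8 − 1 = 7.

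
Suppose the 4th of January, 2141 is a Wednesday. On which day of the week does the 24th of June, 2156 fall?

Thursday

Day-of-year of January 4, 2141: 4.
Day-of-year of June 24, 2156: 176.
2141 has 365 days, so 365 − 4 = 361 days remain in 2141.
Full years 2142–2155: 11 common + 3 leap = 11×365 + 3×366 = 5113 days.
Total: 361 + 5113 + 176 = 5650 days.
5650 mod 7 = 1, so 1 day after Wednesday is Thursday.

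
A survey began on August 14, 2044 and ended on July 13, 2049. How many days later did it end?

August 14, 2044 → August 14, 2045: 365 days.
August 14, 2045 → August 14, 2046: 365 days.
August 14, 2046 → August 14, 2047: 365 days.
August 14, 2047 → August 14, 2048: 366 days (2048 is a leap year).
August 2048: 31 − 14 = 17 days remain.
Then 10 full months totalling 303 days.
July 1–13, 2049: 13 days.
Residual: 333 days.
Total: 1794 days.

1794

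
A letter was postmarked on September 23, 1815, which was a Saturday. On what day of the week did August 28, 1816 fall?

Day-of-year of September 23, 1815: 266.
Day-of-year of August 28, 1816: 241.
1815 has 365 days, so 365 − 266 = 99 days remain in 1815.
Total: 99 + 241 = 340 days.
340 mod 7 = 4, so 4 days after Saturday is Wednesday.

Wednesday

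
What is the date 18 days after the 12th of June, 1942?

the 30th of June, 1942

Count 18 days after June 12, 1942:
Within June 1942: 30 − 12 = 18 days.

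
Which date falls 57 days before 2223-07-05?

2223-05-09

Count 57 days before July 5, 2223:
May 2223: 31 − 9 = 22 days remain.
Then June (30): 30 days.
July 1–5, 2223: 5 days.
Total: 22 + 30 + 5 = 57 days.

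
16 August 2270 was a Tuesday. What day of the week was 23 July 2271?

Day-of-year of August 16, 2270: 228.
Day-of-year of July 23, 2271: 204.
2270 has 365 days, so 365 − 228 = 137 days remain in 2270.
Total: 137 + 204 = 341 days.
341 mod 7 = 5, so 5 days after Tuesday is Sunday.

Sunday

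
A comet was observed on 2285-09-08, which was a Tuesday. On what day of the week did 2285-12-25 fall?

Friday

September 2285: 30 − 8 = 22 days remain.
Then October (31), November (30): 31 + 30 = 61 days.
December 1–25, 2285: 25 days.
Total: 22 + 61 + 25 = 108 days.
108 mod 7 = 3, so 3 days after Tuesday is Friday.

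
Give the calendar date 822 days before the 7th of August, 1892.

the 8th of May, 1890

Count 822 days before August 7, 1892:
May 8, 1890 → May 8, 1891: 365 days.
May 8, 1891 → May 8, 1892: 366 days (1892 is a leap year).
May 1892: 31 − 8 = 23 days remain.
Then June (30), July (31): 30 + 31 = 61 days.
August 1–7, 1892: 7 days.
Residual: 91 days.
Total: 822 days.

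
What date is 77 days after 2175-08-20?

2175-11-05

Count 77 days after August 20, 2175:
August 2175: 31 − 20 = 11 days remain.
Then September (30), October (31): 30 + 31 = 61 days.
November 1–5, 2175: 5 days.
Total: 11 + 61 + 5 = 77 days.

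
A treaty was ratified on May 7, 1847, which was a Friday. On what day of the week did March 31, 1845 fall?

Monday

Count forward from the earlier date (March 31, 1845) to the later (May 7, 1847):
March 1845: 31 − 31 = 0 days remain.
Then 25 full months totalling 760 days.
May 1–7, 1847: 7 days.
Total: 0 + 760 + 7 = 767 days.
767 mod 7 = 4, so 4 days before Friday is Monday.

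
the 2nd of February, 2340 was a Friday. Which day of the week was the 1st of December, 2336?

Count forward from the earlier date (December 1, 2336) to the later (February 2, 2340):
Day-of-year of December 1, 2336: 336.
Day-of-year of February 2, 2340: 33.
2336 has 366 days, so 366 − 336 = 30 days remain in 2336.
Full years: 2337: 365; 2338: 365; 2339: 365. Sum = 1095.
Total: 30 + 1095 + 33 = 1158 days.
1158 mod 7 = 3, so 3 days before Friday is Tuesday.

Tuesday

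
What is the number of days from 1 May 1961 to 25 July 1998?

Day-of-year of May 1, 1961: 121.
Day-of-year of July 25, 1998: 206.
1961 has 365 days, so 365 − 121 = 244 days remain in 1961.
Full years 1962–1997: 27 common + 9 leap = 27×365 + 9×366 = 13149 days.
Total: 244 + 13149 + 206 = 13599 days.

13599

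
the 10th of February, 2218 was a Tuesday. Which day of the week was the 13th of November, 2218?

February 2218: 28 − 10 = 18 days remain (2218 is not a leap year, so February has 28 days).
Then March (31), April (30), May (31), June (30), July (31), August (31), September (30), October (31): 31 + 30 + 31 + 30 + 31 + 31 + 30 + 31 = 245 days.
November 1–13, 2218: 13 days.
Total: 18 + 245 + 13 = 276 days.
276 mod 7 = 3, so 3 days after Tuesday is Friday.

Friday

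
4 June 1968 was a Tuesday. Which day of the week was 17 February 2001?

Saturday

From June 4, 1968 to June 4, 2000: 32 years, of which 8 contain a Feb 29 — 24×365 + 8×366 = 11688 days.
(2000 is a leap year (divisible by 400).)
June 2000: 30 − 4 = 26 days remain.
Then July (31), August (31), September (30), October (31), November (30), December (31), January (31): 31 + 31 + 30 + 31 + 30 + 31 + 31 = 215 days.
February 1–17, 2001: 17 days (2001 is not a leap year).
Residual: 258 days.
Total: 11946 days.
11946 mod 7 = 4, so 4 days after Tuesday is Saturday.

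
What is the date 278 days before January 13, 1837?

April 10, 1836

Count 278 days before January 13, 1837:
April 1836: 30 − 10 = 20 days remain.
Then May (31), June (30), July (31), August (31), September (30), October (31), November (30), December (31): 31 + 30 + 31 + 31 + 30 + 31 + 30 + 31 = 245 days.
January 1–13, 1837: 13 days.
Total: 20 + 245 + 13 = 278 days.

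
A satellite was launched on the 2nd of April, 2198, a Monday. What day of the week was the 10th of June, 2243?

Day-of-year of April 2, 2198: 92.
Day-of-year of June 10, 2243: 161.
2198 has 365 days, so 365 − 92 = 273 days remain in 2198.
Full years 2199–2242: 34 common + 10 leap = 34×365 + 10×366 = 16070 days.
Total: 273 + 16070 + 161 = 16504 days.
16504 mod 7 = 5, so 5 days after Monday is Saturday.

Saturday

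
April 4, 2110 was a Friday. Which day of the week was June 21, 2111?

Day-of-year of April 4, 2110: 94.
Day-of-year of June 21, 2111: 172.
2110 has 365 days, so 365 − 94 = 271 days remain in 2110.
Total: 271 + 172 = 443 days.
443 mod 7 = 2, so 2 days after Friday is Sunday.

Sunday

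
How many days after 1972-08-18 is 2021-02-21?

17719

From August 18, 1972 to August 18, 2020: 48 years, of which 12 contain a Feb 29 — 36×365 + 12×366 = 17532 days.
(2000 is a leap year (divisible by 400).)
August 2020: 31 − 18 = 13 days remain.
Then September (30), October (31), November (30), December (31), January (31): 30 + 31 + 30 + 31 + 31 = 153 days.
February 1–21, 2021: 21 days (2021 is not a leap year).
Residual: 187 days.
Total: 17719 days.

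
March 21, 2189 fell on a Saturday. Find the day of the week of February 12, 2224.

From March 21, 2189 to March 21, 2223: 34 years, of which 7 contain a Feb 29 — 27×365 + 7×366 = 12417 days.
(2200 is not a leap year (divisible by 100 but not 400).)
March 2223: 31 − 21 = 10 days remain.
Then 10 full months totalling 306 days.
February 1–12, 2224: 12 days (2224 is a leap year).
Residual: 328 days.
Total: 12745 days.
12745 mod 7 = 5, so 5 days after Saturday is Thursday.

Thursday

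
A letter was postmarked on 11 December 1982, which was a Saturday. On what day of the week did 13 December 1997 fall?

Day-of-year of December 11, 1982: 345.
Day-of-year of December 13, 1997: 347.
1982 has 365 days, so 365 − 345 = 20 days remain in 1982.
Full years 1983–1996: 10 common + 4 leap = 10×365 + 4×366 = 5114 days.
Total: 20 + 5114 + 347 = 5481 days.
5481 is a multiple of 7, so 13 December 1997 falls on the same weekday: Saturday.

Saturday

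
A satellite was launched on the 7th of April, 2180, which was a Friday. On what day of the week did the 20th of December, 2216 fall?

Friday

Day-of-year of April 7, 2180: 98.
Day-of-year of December 20, 2216: 355.
2180 has 366 days, so 366 − 98 = 268 days remain in 2180.
Full years 2181–2215: 28 common + 7 leap = 28×365 + 7×366 = 12782 days.
Total: 268 + 12782 + 355 = 13405 days.
13405 is a multiple of 7, so the 20th of December, 2216 falls on the same weekday: Friday.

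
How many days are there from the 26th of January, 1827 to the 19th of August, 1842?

5684

Day-of-year of January 26, 1827: 26.
Day-of-year of August 19, 1842: 231.
1827 has 365 days, so 365 − 26 = 339 days remain in 1827.
Full years 1828–1841: 10 common + 4 leap = 10×365 + 4×366 = 5114 days.
Total: 339 + 5114 + 231 = 5684 days.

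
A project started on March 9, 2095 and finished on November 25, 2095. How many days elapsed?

261

March 2095: 31 − 9 = 22 days remain.
Then April (30), May (31), June (30), July (31), August (31), September (30), October (31): 30 + 31 + 30 + 31 + 31 + 30 + 31 = 214 days.
November 1–25, 2095: 25 days.
Total: 22 + 214 + 25 = 261 days.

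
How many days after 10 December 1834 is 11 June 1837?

December 10, 1834 → December 10, 1835: 365 days.
December 10, 1835 → December 10, 1836: 366 days (1836 is a leap year).
December 1836: 31 − 10 = 21 days remain.
Then January (31), February 1837 (28), March (31), April (30), May (31): 31 + 28 + 31 + 30 + 31 = 151 days.
June 1–11, 1837: 11 days.
Residual: 183 days.
Total: 914 days.

914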